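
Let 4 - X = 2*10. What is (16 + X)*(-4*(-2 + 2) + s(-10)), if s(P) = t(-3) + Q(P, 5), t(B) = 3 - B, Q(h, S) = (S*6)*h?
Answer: 0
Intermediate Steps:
X = -16 (X = 4 - 2*10 = 4 - 1*20 = 4 - 20 = -16)
Q(h, S) = 6*S*h (Q(h, S) = (6*S)*h = 6*S*h)
s(P) = 6 + 30*P (s(P) = (3 - 1*(-3)) + 6*5*P = (3 + 3) + 30*P = 6 + 30*P)
(16 + X)*(-4*(-2 + 2) + s(-10)) = (16 - 16)*(-4*(-2 + 2) + (6 + 30*(-10))) = 0*(-4*0 + (6 - 300)) = 0*(0 - 294) = 0*(-294) = 0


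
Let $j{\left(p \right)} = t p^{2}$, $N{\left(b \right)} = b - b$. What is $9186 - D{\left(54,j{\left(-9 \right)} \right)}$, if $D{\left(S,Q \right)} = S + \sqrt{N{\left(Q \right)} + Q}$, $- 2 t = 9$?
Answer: $9132 - \frac{27 i \sqrt{2}}{2} \approx 9132.0 - 19.092 i$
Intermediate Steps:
$t = - \frac{9}{2}$ ($t = \left(- \frac{1}{2}\right) 9 = - \frac{9}{2} \approx -4.5$)
$N{\left(b \right)} = 0$
$j{\left(p \right)} = - \frac{9 p^{2}}{2}$
$D{\left(S,Q \right)} = S + \sqrt{Q}$ ($D{\left(S,Q \right)} = S + \sqrt{0 + Q} = S + \sqrt{Q}$)
$9186 - D{\left(54,j{\left(-9 \right)} \right)} = 9186 - \left(54 + \sqrt{- \frac{9 \left(-9\right)^{2}}{2}}\right) = 9186 - \left(54 + \sqrt{\left(- \frac{9}{2}\right) 81}\right) = 9186 - \left(54 + \sqrt{- \frac{729}{2}}\right) = 9186 - \left(54 + \frac{27 i \sqrt{2}}{2}\right) = 9132 - \frac{27 i \sqrt{2}}{2}$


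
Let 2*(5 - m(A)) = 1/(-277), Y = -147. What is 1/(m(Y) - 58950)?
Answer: -554/32655529 ≈ -1.6965e-5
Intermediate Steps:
m(A) = 2771/554 (m(A) = 5 - 1/2/(-277) = 5 - 1/2*(-1/277) = 5 + 1/554 = 2771/554)
1/(m(Y) - 58950) = 1/(2771/554 - 58950) = 1/(-32655529/554) = -554/32655529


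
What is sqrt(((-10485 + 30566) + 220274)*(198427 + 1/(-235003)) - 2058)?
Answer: 3*sqrt(292656525363095577742)/235003 ≈ 2.1839e+5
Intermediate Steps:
sqrt(((-10485 + 30566) + 220274)*(198427 + 1/(-235003)) - 2058) = sqrt((20081 + 220274)*(198427 - 1/235003) - 2058) = sqrt(240355*(46630940280/235003) - 2058) = sqrt(11207979650999400/235003 - 2058) = sqrt(11207979167363226/235003) = 3*sqrt(292656525363095577742)/235003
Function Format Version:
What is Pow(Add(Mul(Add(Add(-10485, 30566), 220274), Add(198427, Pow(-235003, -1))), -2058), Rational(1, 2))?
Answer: Mul(Rational(3, 235003), Pow(292656525363095577742, Rational(1, 2))) ≈ 2.1839e+5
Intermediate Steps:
Pow(Add(Mul(Add(Add(-10485, 30566), 220274), Add(198427, Pow(-235003, -1))), -2058), Rational(1, 2)) = Pow(Add(Mul(Add(20081, 220274), Add(198427, Rational(-1, 235003))), -2058), Rational(1, 2)) = Pow(Add(Mul(240355, Rational(46630940280, 235003)), -2058), Rational(1, 2)) = Pow(Add(Rational(11207979650999400, 235003), -2058), Rational(1, 2)) = Pow(Rational(11207979167363226, 235003), Rational(1, 2)) = Mul(Rational(3, 235003), Pow(292656525363095577742, Rational(1, 2)))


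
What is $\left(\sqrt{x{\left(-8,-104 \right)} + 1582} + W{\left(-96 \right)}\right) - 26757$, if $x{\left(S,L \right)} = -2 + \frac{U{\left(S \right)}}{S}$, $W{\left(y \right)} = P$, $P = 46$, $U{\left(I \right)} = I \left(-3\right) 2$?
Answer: $-26711 + \sqrt{1574} \approx -26671.0$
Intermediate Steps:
$U{\left(I \right)} = - 6 I$ ($U{\left(I \right)} = - 3 I 2 = - 6 I$)
$W{\left(y \right)} = 46$
$x{\left(S,L \right)} = -8$ ($x{\left(S,L \right)} = -2 + \frac{\left(-6\right) S}{S} = -2 - 6 = -8$)
$\left(\sqrt{x{\left(-8,-104 \right)} + 1582} + W{\left(-96 \right)}\right) - 26757 = \left(\sqrt{-8 + 1582} + 46\right) - 26757 = \left(\sqrt{1574} + 46\right) - 26757 = \left(46 + \sqrt{1574}\right) - 26757 = -26711 + \sqrt{1574}$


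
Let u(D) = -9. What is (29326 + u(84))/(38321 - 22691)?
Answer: 29317/15630 ≈ 1.8757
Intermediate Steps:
(29326 + u(84))/(38321 - 22691) = (29326 - 9)/(38321 - 22691) = 29317/15630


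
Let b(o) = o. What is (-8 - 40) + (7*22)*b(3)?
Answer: 414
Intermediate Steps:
(-8 - 40) + (7*22)*b(3) = (-8 - 40) + (7*22)*3 = -48 + 154*3 = -48 + 462 = 414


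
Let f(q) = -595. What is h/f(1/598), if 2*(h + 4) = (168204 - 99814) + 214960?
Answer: -141671/595 ≈ -238.10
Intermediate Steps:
h = 141671 (h = -4 + ((168204 - 99814) + 214960)/2 = -4 + (68390 + 214960)/2 = -4 + (1/2)*283350 = -4 + 141675 = 141671)
h/f(1/598) = 141671/(-595) = 141671*(-1/595) = -141671/595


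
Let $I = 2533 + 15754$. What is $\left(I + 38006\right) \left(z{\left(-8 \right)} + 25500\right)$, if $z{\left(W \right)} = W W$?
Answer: $1439074252$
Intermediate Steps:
$z{\left(W \right)} = W^{2}$
$I = 18287$
$\left(I + 38006\right) \left(z{\left(-8 \right)} + 25500\right) = \left(18287 + 38006\right) \left(\left(-8\right)^{2} + 25500\right) = 56293 \left(64 + 25500\right) = 56293 \cdot 25564 = 1439074252$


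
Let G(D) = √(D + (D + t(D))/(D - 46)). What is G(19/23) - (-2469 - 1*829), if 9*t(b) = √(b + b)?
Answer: 3298 + √(4151769192 - 549631*√874)/71691 ≈ 3298.9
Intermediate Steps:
t(b) = √2*√b/9 (t(b) = √(b + b)/9 = √(2*b)/9 = (√2*√b)/9 = √2*√b/9)
G(D) = √(D + (D + √2*√D/9)/(-46 + D)) (G(D) = √(D + (D + √2*√D/9)/(D - 46)) = √(D + (D + √2*√D/9)/(-46 + D)))
G(19/23) - (-2469 - 1*829) = √((-7695/23 + 9*(19/23)² + √2*√(19/23))/(-46 + 19/23))/3 - (-2469 - 1*829) = √((-7695/23 + 9*(19*(1/23))² + √2*√(19*(1/23)))/(-46 + 19*(1/23)))/3 - (-2469 - 829) = √((-405*19/23 + 9*(19/23)² + √2*√(19/23))/(-46 + 19/23))/3 - 1*(-3298) = √((-7695/23 + 9*(361/529) + √2*(√437/23))/(-1039/23))/3 + 3298 = √(-23*(-7695/23 + 3249/529 + √874/23)/1039)/3 + 3298 = √(-23*(-173736/529 + √874/23)/1039)/3 + 3298 = √(173736/23897 - √874/1039)/3 + 3298 = 3298 + √(173736/23897 - √874/1039)/3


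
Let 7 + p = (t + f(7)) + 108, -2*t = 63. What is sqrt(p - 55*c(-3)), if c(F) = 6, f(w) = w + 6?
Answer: 3*I*sqrt(110)/2 ≈ 15.732*I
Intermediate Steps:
t = -63/2 (t = -1/2*63 = -63/2 ≈ -31.500)
f(w) = 6 + w
p = 165/2 (p = -7 + ((-63/2 + (6 + 7)) + 108) = -7 + ((-63/2 + 13) + 108) = -7 + (-37/2 + 108) = -7 + 179/2 = 165/2 ≈ 82.500)
sqrt(p - 55*c(-3)) = sqrt(165/2 - 55*6) = sqrt(165/2 - 330) = sqrt(-495/2) = 3*I*sqrt(110)/2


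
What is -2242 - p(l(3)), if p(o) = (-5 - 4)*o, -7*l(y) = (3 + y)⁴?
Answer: -27358/7 ≈ -3908.3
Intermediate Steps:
l(y) = -(3 + y)⁴/7
p(o) = -9*o
-2242 - p(l(3)) = -2242 - (-9)*(-(3 + 3)⁴/7) = -2242 - (-9)*(-⅐*6⁴) = -2242 - (-9)*(-⅐*1296) = -2242 - (-9)*(-1296)/7 = -2242 - 1*11664/7 = -2242 - 11664/7 = -27358/7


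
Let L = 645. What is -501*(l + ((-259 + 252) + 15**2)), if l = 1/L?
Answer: -23482037/215 ≈ -1.0922e+5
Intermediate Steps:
l = 1/645 ≈ 0.0015504
-501*(l + ((-259 + 252) + 15**2)) = -501*(1/645 + ((-259 + 252) + 15**2)) = -501*(1/645 + (-7 + 225)) = -501*(1/645 + 218) = -501*140611/645 = -23482037/215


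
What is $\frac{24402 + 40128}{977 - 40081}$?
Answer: $- \frac{32265}{19552} \approx -1.6502$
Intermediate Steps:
$\frac{24402 + 40128}{977 - 40081} = \frac{64530}{977 - 40081} = \frac{64530}{-39104} = 64530 \left(- \frac{1}{39104}\right) = - \frac{32265}{19552}$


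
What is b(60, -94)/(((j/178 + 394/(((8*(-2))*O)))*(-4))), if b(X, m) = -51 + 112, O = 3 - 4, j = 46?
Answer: -10858/17717 ≈ -0.61286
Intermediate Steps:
O = -1
b(X, m) = 61
b(60, -94)/(((j/178 + 394/(((8*(-2))*O)))*(-4))) = 61/(((46/178 + 394/(((8*(-2))*(-1))))*(-4))) = 61/(((46*(1/178) + 394/((-16*(-1))))*(-4))) = 61/(((23/89 + 394/16)*(-4))) = 61/(((23/89 + 394*(1/16))*(-4))) = 61/(((23/89 + 197/8)*(-4))) = 61/(((17717/712)*(-4))) = 61/(-17717/178) = 61*(-178/17717) = -10858/17717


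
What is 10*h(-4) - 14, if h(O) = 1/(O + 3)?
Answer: -24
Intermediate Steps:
h(O) = 1/(3 + O)
10*h(-4) - 14 = 10/(3 - 4) - 14 = 10/(-1) - 14 = 10*(-1) - 14 = -10 - 14 = -24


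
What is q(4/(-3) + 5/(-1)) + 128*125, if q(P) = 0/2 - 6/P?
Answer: 304018/19 ≈ 16001.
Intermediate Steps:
q(P) = -6/P (q(P) = 0*(½) - 6/P = 0 - 6/P = -6/P)
q(4/(-3) + 5/(-1)) + 128*125 = -6/(4/(-3) + 5/(-1)) + 128*125 = -6/(4*(-⅓) + 5*(-1)) + 16000 = -6/(-4/3 - 5) + 16000 = -6/(-19/3) + 16000 = -6*(-3/19) + 16000 = 18/19 + 16000 = 304018/19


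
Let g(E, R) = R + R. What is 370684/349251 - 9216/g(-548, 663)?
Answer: -454528372/77184471 ≈ -5.8889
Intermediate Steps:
g(E, R) = 2*R
370684/349251 - 9216/g(-548, 663) = 370684/349251 - 9216/(2*663) = 370684*(1/349251) - 9216/1326 = 370684/349251 - 9216*1/1326 = 370684/349251 - 1536/221 = -454528372/77184471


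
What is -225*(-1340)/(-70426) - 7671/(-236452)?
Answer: -35375020077/8326184276 ≈ -4.2486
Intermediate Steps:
-225*(-1340)/(-70426) - 7671/(-236452) = 301500*(-1/70426) - 7671*(-1/236452) = -150750/35213 + 7671/236452 = -35375020077/8326184276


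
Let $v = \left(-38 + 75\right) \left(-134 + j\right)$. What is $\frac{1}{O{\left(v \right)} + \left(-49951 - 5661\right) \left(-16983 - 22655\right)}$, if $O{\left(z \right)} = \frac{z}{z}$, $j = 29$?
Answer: $\frac{1}{2204348457} \approx 4.5365 \cdot 10^{-10}$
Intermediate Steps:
$v = -3885$ ($v = \left(-38 + 75\right) \left(-134 + 29\right) = 37 \left(-105\right) = -3885$)
$O{\left(z \right)} = 1$
$\frac{1}{O{\left(v \right)} + \left(-49951 - 5661\right) \left(-16983 - 22655\right)} = \frac{1}{1 + \left(-49951 - 5661\right) \left(-16983 - 22655\right)} = \frac{1}{1 - -2204348456} = \frac{1}{1 + 2204348456} = \frac{1}{2204348457}$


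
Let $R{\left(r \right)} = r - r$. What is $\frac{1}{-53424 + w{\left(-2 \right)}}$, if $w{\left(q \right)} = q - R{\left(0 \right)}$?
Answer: $- \frac{1}{53426} \approx -1.8717 \cdot 10^{-5}$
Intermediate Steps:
$R{\left(r \right)} = 0$
$w{\left(q \right)} = q$ ($w{\left(q \right)} = q - 0 = q + 0 = q$)
$\frac{1}{-53424 + w{\left(-2 \right)}} = \frac{1}{-53424 - 2} = \frac{1}{-53426} = - \frac{1}{53426}$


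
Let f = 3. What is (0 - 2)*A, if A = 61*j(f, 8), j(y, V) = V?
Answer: -976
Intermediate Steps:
A = 488 (A = 61*8 = 488)
(0 - 2)*A = (0 - 2)*488 = -2*488 = -976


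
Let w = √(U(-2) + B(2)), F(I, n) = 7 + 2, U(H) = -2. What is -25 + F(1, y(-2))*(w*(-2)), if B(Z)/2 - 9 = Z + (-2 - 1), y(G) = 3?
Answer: -25 - 18*√14 ≈ -92.350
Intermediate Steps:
B(Z) = 12 + 2*Z (B(Z) = 18 + 2*(Z + (-2 - 1)) = 18 + 2*(Z - 3) = 18 + 2*(-3 + Z) = 18 + (-6 + 2*Z) = 12 + 2*Z)
F(I, n) = 9
w = √14 (w = √(-2 + (12 + 2*2)) = √(-2 + (12 + 4)) = √(-2 + 16) = √14 ≈ 3.7417)
-25 + F(1, y(-2))*(w*(-2)) = -25 + 9*(√14*(-2)) = -25 + 9*(-2*√14) = -25 - 18*√14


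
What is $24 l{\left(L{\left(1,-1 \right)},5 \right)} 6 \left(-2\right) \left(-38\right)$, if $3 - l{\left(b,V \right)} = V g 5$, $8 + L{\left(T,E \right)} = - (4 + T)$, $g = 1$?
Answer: $-240768$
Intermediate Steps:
$L{\left(T,E \right)} = -12 - T$ ($L{\left(T,E \right)} = -8 - \left(4 + T\right) = -12 - T$)
$l{\left(b,V \right)} = 3 - 5 V$ ($l{\left(b,V \right)} = 3 - V 1 \cdot 5 = 3 - V 5 = 3 - 5 V$)
$24 l{\left(L{\left(1,-1 \right)},5 \right)} 6 \left(-2\right) \left(-38\right) = 24 \left(3 - 25\right) 6 \left(-2\right) \left(-38\right) = 24 \left(-22\right) 6 \left(-2\right) \left(-38\right) = 24 \left(\left(-132\right) \left(-2\right)\right) \left(-38\right) = 24 \cdot 264 \left(-38\right) = 6336 \left(-38\right) = -240768$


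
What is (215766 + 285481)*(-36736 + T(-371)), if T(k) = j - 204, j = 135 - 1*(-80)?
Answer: -18408296075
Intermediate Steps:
j = 215 (j = 135 + 80 = 215)
T(k) = 11 (T(k) = 215 - 204 = 11)
(215766 + 285481)*(-36736 + T(-371)) = (215766 + 285481)*(-36736 + 11) = 501247*(-36725) = -18408296075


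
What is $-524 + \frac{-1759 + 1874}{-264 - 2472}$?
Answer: $- \frac{1433779}{2736} \approx -524.04$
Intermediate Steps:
$-524 + \frac{-1759 + 1874}{-264 - 2472} = -524 + \frac{115}{-2736} = -524 + 115 \left(- \frac{1}{2736}\right) = -524 - \frac{115}{2736} = - \frac{1433779}{2736}$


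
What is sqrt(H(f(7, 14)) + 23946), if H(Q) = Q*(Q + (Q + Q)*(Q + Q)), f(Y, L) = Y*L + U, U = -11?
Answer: sqrt(2665527) ≈ 1632.6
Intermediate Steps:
f(Y, L) = -11 + L*Y (f(Y, L) = Y*L - 11 = L*Y - 11 = -11 + L*Y)
H(Q) = Q*(Q + 4*Q**2) (H(Q) = Q*(Q + (2*Q)*(2*Q)) = Q*(Q + 4*Q**2))
sqrt(H(f(7, 14)) + 23946) = sqrt((-11 + 14*7)**2*(1 + 4*(-11 + 14*7)) + 23946) = sqrt((-11 + 98)**2*(1 + 4*(-11 + 98)) + 23946) = sqrt(87**2*(1 + 4*87) + 23946) = sqrt(7569*(1 + 348) + 23946) = sqrt(7569*349 + 23946) = sqrt(2641581 + 23946) = sqrt(2665527)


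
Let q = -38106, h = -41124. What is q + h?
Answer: -79230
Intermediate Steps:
q + h = -38106 - 41124 = -79230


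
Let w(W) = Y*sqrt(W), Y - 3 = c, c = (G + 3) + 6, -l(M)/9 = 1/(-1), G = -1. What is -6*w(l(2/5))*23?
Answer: -4554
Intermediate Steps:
l(M) = 9 (l(M) = -9/(-1) = -9*(-1) = 9)
c = 8 (c = (-1 + 3) + 6 = 2 + 6 = 8)
Y = 11 (Y = 3 + 8 = 11)
w(W) = 11*sqrt(W)
-6*w(l(2/5))*23 = -66*sqrt(9)*23 = -66*3*23 = -6*33*23 = -198*23 = -4554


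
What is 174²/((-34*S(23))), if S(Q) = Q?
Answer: -15138/391 ≈ -38.716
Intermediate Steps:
174²/((-34*S(23))) = 174²/((-34*23)) = 30276/(-782) = 30276*(-1/782) = -15138/391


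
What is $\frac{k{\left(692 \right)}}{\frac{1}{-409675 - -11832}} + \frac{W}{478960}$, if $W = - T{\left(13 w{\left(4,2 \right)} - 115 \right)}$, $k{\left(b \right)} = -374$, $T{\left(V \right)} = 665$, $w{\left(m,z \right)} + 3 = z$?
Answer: $\frac{14253206069211}{95792} \approx 1.4879 \cdot 10^{8}$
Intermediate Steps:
$w{\left(m,z \right)} = -3 + z$
$W = -665$ ($W = \left(-1\right) 665 = -665$)
$\frac{k{\left(692 \right)}}{\frac{1}{-409675 - -11832}} + \frac{W}{478960} = - \frac{374}{\frac{1}{-409675 - -11832}} - \frac{665}{478960} = - \frac{374}{\frac{1}{-409675 + 11832}} - \frac{133}{95792} = - \frac{374}{\frac{1}{-397843}} - \frac{133}{95792} = - \frac{374}{- \frac{1}{397843}} - \frac{133}{95792} = \left(-374\right) \left(-397843\right) - \frac{133}{95792} = 148793282 - \frac{133}{95792} = \frac{14253206069211}{95792}$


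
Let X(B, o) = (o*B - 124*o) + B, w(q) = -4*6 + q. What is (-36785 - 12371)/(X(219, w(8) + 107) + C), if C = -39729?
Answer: 49156/30865 ≈ 1.5926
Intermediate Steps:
w(q) = -24 + q
X(B, o) = B - 124*o + B*o (X(B, o) = (B*o - 124*o) + B = (-124*o + B*o) + B = B - 124*o + B*o)
(-36785 - 12371)/(X(219, w(8) + 107) + C) = (-36785 - 12371)/((219 - 124*((-24 + 8) + 107) + 219*((-24 + 8) + 107)) - 39729) = -49156/((219 - 124*(-16 + 107) + 219*(-16 + 107)) - 39729) = -49156/((219 - 124*91 + 219*91) - 39729) = -49156/((219 - 11284 + 19929) - 39729) = -49156/(8864 - 39729) = -49156/(-30865) = -49156*(-1/30865) = 49156/30865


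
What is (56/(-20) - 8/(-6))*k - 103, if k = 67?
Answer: -3019/15 ≈ -201.27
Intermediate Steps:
(56/(-20) - 8/(-6))*k - 103 = (56/(-20) - 8/(-6))*67 - 103 = (56*(-1/20) - 8*(-⅙))*67 - 103 = (-14/5 + 4/3)*67 - 103 = -22/15*67 - 103 = -1474/15 - 103 = -3019/15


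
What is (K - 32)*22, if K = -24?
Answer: -1232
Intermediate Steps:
(K - 32)*22 = (-24 - 32)*22 = -56*22 = -1232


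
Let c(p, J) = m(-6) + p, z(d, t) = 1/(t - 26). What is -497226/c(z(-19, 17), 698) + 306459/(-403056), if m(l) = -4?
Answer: 200408662769/1657008 ≈ 1.2095e+5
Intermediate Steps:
z(d, t) = 1/(-26 + t)
c(p, J) = -4 + p
-497226/c(z(-19, 17), 698) + 306459/(-403056) = -497226/(-4 + 1/(-26 + 17)) + 306459/(-403056) = -497226/(-4 + 1/(-9)) + 306459*(-1/403056) = -497226/(-4 - 1/9) - 34051/44784 = -497226/(-37/9) - 34051/44784 = -497226*(-9/37) - 34051/44784 = 4475034/37 - 34051/44784 = 200408662769/1657008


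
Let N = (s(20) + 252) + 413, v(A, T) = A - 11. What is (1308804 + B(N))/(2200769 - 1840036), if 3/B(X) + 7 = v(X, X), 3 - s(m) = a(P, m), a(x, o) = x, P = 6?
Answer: 842869779/232312052 ≈ 3.6282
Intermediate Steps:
v(A, T) = -11 + A
s(m) = -3 (s(m) = 3 - 1*6 = 3 - 6 = -3)
N = 662 (N = (-3 + 252) + 413 = 249 + 413 = 662)
B(X) = 3/(-18 + X) (B(X) = 3/(-7 + (-11 + X)) = 3/(-18 + X))
(1308804 + B(N))/(2200769 - 1840036) = (1308804 + 3/(-18 + 662))/(2200769 - 1840036) = (1308804 + 3/644)/360733 = (1308804 + 3*(1/644))*(1/360733) = (1308804 + 3/644)*(1/360733) = (842869779/644)*(1/360733) = 842869779/232312052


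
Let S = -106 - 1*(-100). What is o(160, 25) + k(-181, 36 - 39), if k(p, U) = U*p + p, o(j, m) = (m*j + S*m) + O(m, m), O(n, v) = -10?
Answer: 4202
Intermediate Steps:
S = -6 (S = -106 + 100 = -6)
o(j, m) = -10 - 6*m + j*m (o(j, m) = (m*j - 6*m) - 10 = (j*m - 6*m) - 10 = (-6*m + j*m) - 10 = -10 - 6*m + j*m)
k(p, U) = p + U*p
o(160, 25) + k(-181, 36 - 39) = (-10 - 6*25 + 160*25) - 181*(1 + (36 - 39)) = (-10 - 150 + 4000) - 181*(1 - 3) = 3840 - 181*(-2) = 3840 + 362 = 4202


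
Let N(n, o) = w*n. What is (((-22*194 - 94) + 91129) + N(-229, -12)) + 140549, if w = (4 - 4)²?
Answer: 227316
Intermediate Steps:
w = 0 (w = 0² = 0)
N(n, o) = 0 (N(n, o) = 0*n = 0)
(((-22*194 - 94) + 91129) + N(-229, -12)) + 140549 = (((-22*194 - 94) + 91129) + 0) + 140549 = (((-4268 - 94) + 91129) + 0) + 140549 = ((-4362 + 91129) + 0) + 140549 = (86767 + 0) + 140549 = 86767 + 140549 = 227316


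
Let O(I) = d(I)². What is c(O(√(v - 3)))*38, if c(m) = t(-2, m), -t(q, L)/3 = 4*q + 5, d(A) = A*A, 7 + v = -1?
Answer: 342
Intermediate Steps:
v = -8 (v = -7 - 1 = -8)
d(A) = A²
t(q, L) = -15 - 12*q (t(q, L) = -3*(4*q + 5) = -3*(5 + 4*q) = -15 - 12*q)
O(I) = I⁴ (O(I) = (I²)² = I⁴)
c(m) = 9 (c(m) = -15 - 12*(-2) = -15 + 24 = 9)
c(O(√(v - 3)))*38 = 9*38 = 342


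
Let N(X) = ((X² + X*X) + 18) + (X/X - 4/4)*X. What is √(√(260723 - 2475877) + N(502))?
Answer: √(504026 + I*√2215154) ≈ 709.95 + 1.048*I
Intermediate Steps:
N(X) = 18 + 2*X² (N(X) = ((X² + X²) + 18) + (1 - 4*¼)*X = (2*X² + 18) + (1 - 1)*X = (18 + 2*X²) + 0*X = (18 + 2*X²) + 0 = 18 + 2*X²)
√(√(260723 - 2475877) + N(502)) = √(√(260723 - 2475877) + (18 + 2*502²)) = √(√(-2215154) + (18 + 2*252004)) = √(I*√2215154 + (18 + 504008)) = √(I*√2215154 + 504026) = √(504026 + I*√2215154)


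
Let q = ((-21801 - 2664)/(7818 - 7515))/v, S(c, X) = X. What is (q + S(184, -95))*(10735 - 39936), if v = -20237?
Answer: 809976753980/291991 ≈ 2.7740e+6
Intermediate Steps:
q = 1165/291991 (q = ((-21801 - 2664)/(7818 - 7515))/(-20237) = -24465/303*(-1/20237) = -24465*1/303*(-1/20237) = -8155/101*(-1/20237) = 1165/291991 ≈ 0.0039898)
(q + S(184, -95))*(10735 - 39936) = (1165/291991 - 95)*(10735 - 39936) = -27737980/291991*(-29201) = 809976753980/291991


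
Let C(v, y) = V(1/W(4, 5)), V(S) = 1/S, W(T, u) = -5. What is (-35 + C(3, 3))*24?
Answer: -960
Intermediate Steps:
C(v, y) = -5 (C(v, y) = 1/(1/(-5)) = 1/(-⅕) = -5)
(-35 + C(3, 3))*24 = (-35 - 5)*24 = -40*24 = -960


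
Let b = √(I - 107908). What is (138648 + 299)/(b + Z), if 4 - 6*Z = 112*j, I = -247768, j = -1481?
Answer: 1920664381/382328496 - 138947*I*√88919/382328496 ≈ 5.0236 - 0.10837*I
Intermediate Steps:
b = 2*I*√88919 (b = √(-247768 - 107908) = √(-355676) = 2*I*√88919 ≈ 596.39*I)
Z = 27646 (Z = ⅔ - 56*(-1481)/3 = ⅔ - ⅙*(-165872) = ⅔ + 82936/3 = 27646)
(138648 + 299)/(b + Z) = (138648 + 299)/(2*I*√88919 + 27646) = 138947/(27646 + 2*I*√88919)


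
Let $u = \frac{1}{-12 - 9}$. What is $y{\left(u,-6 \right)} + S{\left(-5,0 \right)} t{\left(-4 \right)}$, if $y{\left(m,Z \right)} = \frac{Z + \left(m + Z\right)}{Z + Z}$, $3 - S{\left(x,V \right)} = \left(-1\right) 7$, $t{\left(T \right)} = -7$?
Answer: $- \frac{17387}{252} \approx -68.996$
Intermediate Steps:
$u = - \frac{1}{21}$ ($u = \frac{1}{-21} = - \frac{1}{21} \approx -0.047619$)
$S{\left(x,V \right)} = 10$ ($S{\left(x,V \right)} = 3 - \left(-1\right) 7 = 3 - -7 = 3 + 7 = 10$)
$y{\left(m,Z \right)} = \frac{m + 2 Z}{2 Z}$ ($y{\left(m,Z \right)} = \frac{Z + \left(Z + m\right)}{2 Z} = \left(m + 2 Z\right) \frac{1}{2 Z} = \frac{m + 2 Z}{2 Z}$)
$y{\left(u,-6 \right)} + S{\left(-5,0 \right)} t{\left(-4 \right)} = \frac{-6 + \frac{1}{2} \left(- \frac{1}{21}\right)}{-6} + 10 \left(-7\right) = - \frac{-6 - \frac{1}{42}}{6} - 70 = \left(- \frac{1}{6}\right) \left(- \frac{253}{42}\right) - 70 = \frac{253}{252} - 70 = - \frac{17387}{252}$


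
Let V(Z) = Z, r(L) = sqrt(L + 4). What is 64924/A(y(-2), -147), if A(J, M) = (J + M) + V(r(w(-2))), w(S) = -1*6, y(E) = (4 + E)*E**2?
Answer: -9024436/19323 - 64924*I*sqrt(2)/19323 ≈ -467.03 - 4.7517*I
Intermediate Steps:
y(E) = E**2*(4 + E)
w(S) = -6
r(L) = sqrt(4 + L)
A(J, M) = J + M + I*sqrt(2) (A(J, M) = (J + M) + sqrt(4 - 6) = (J + M) + sqrt(-2) = (J + M) + I*sqrt(2) = J + M + I*sqrt(2))
64924/A(y(-2), -147) = 64924/((-2)**2*(4 - 2) - 147 + I*sqrt(2)) = 64924/(4*2 - 147 + I*sqrt(2)) = 64924/(8 - 147 + I*sqrt(2)) = 64924/(-139 + I*sqrt(2))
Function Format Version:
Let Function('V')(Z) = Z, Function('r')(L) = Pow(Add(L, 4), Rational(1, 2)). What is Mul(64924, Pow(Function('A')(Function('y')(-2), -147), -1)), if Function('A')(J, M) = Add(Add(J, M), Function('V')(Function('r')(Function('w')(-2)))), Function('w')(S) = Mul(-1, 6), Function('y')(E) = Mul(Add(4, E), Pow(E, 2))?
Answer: Add(Rational(-9024436, 19323), Mul(Rational(-64924, 19323), I, Pow(2, Rational(1, 2)))) ≈ Add(-467.03, Mul(-4.7517, I))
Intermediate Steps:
Function('y')(E) = Mul(Pow(E, 2), Add(4, E))
Function('w')(S) = -6
Function('r')(L) = Pow(Add(4, L), Rational(1, 2))
Function('A')(J, M) = Add(J, M, Mul(I, Pow(2, Rational(1, 2)))) (Function('A')(J, M) = Add(Add(J, M), Pow(Add(4, -6), Rational(1, 2))) = Add(Add(J, M), Pow(-2, Rational(1, 2))) = Add(Add(J, M), Mul(I, Pow(2, Rational(1, 2)))) = Add(J, M, Mul(I, Pow(2, Rational(1, 2)))))
Mul(64924, Pow(Function('A')(Function('y')(-2), -147), -1)) = Mul(64924, Pow(Add(Mul(Pow(-2, 2), Add(4, -2)), -147, Mul(I, Pow(2, Rational(1, 2)))), -1)) = Mul(64924, Pow(Add(Mul(4, 2), -147, Mul(I, Pow(2, Rational(1, 2)))), -1)) = Mul(64924, Pow(Add(8, -147, Mul(I, Pow(2, Rational(1, 2)))), -1)) = Mul(64924, Pow(Add(-139, Mul(I, Pow(2, Rational(1, 2)))), -1))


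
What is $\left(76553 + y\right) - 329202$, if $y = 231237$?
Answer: $-21412$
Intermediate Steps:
$\left(76553 + y\right) - 329202 = \left(76553 + 231237\right) - 329202 = 307790 - 329202 = -21412$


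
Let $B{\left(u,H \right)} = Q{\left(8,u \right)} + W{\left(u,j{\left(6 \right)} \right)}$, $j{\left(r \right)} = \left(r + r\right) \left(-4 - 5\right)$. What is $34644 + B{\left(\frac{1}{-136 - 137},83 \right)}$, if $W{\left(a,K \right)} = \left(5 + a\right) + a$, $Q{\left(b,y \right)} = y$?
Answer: $\frac{3153058}{91} \approx 34649.0$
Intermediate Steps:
$j{\left(r \right)} = - 18 r$ ($j{\left(r \right)} = 2 r \left(-9\right) = - 18 r$)
$W{\left(a,K \right)} = 5 + 2 a$
$B{\left(u,H \right)} = 5 + 3 u$ ($B{\left(u,H \right)} = u + \left(5 + 2 u\right) = 5 + 3 u$)
$34644 + B{\left(\frac{1}{-136 - 137},83 \right)} = 34644 + \left(5 + \frac{3}{-136 - 137}\right) = 34644 + \left(5 + \frac{3}{-273}\right) = 34644 + \left(5 + 3 \left(- \frac{1}{273}\right)\right) = 34644 + \left(5 - \frac{1}{91}\right) = 34644 + \frac{454}{91} = \frac{3153058}{91}$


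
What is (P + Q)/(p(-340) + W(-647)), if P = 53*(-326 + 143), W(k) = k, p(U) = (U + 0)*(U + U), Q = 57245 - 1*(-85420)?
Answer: 14774/25617 ≈ 0.57673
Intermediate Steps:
Q = 142665 (Q = 57245 + 85420 = 142665)
p(U) = 2*U² (p(U) = U*(2*U) = 2*U²)
P = -9699 (P = 53*(-183) = -9699)
(P + Q)/(p(-340) + W(-647)) = (-9699 + 142665)/(2*(-340)² - 647) = 132966/(2*115600 - 647) = 132966/(231200 - 647) = 132966/230553 = 132966*(1/230553) = 14774/25617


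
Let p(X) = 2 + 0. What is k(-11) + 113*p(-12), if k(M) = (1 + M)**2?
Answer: 326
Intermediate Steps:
p(X) = 2
k(-11) + 113*p(-12) = (1 - 11)**2 + 113*2 = (-10)**2 + 226 = 100 + 226 = 326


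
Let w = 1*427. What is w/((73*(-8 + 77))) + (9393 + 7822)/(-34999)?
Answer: -71767382/176289963 ≈ -0.40710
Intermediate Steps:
w = 427
w/((73*(-8 + 77))) + (9393 + 7822)/(-34999) = 427/((73*(-8 + 77))) + (9393 + 7822)/(-34999) = 427/((73*69)) + 17215*(-1/34999) = 427/5037 - 17215/34999 = -71767382/176289963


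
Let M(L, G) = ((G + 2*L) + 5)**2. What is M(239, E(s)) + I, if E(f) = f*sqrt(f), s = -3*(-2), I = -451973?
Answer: -218468 + 5796*sqrt(6) ≈ -2.0427e+5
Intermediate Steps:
s = 6
E(f) = f**(3/2)
M(L, G) = (5 + G + 2*L)**2
M(239, E(s)) + I = (5 + 6**(3/2) + 2*239)**2 - 451973 = (5 + 6*sqrt(6) + 478)**2 - 451973 = (483 + 6*sqrt(6))**2 - 451973 = -451973 + (483 + 6*sqrt(6))**2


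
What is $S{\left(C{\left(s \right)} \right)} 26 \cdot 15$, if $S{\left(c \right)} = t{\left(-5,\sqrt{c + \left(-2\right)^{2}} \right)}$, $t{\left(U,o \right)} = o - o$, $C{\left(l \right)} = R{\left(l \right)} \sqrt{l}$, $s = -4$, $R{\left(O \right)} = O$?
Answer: $0$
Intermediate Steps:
$C{\left(l \right)} = l^{\frac{3}{2}}$ ($C{\left(l \right)} = l \sqrt{l} = l^{\frac{3}{2}}$)
$t{\left(U,o \right)} = 0$
$S{\left(c \right)} = 0$
$S{\left(C{\left(s \right)} \right)} 26 \cdot 15 = 0 \cdot 26 \cdot 15 = 0 \cdot 390 = 0$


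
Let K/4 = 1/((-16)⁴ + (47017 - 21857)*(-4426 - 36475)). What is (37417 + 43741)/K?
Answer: -20877969029148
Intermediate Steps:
K = -1/257250906 (K = 4/((-16)⁴ + (47017 - 21857)*(-4426 - 36475)) = 4/(65536 + 25160*(-40901)) = 4/(65536 - 1029069160) = 4/(-1029003624) = 4*(-1/1029003624) = -1/257250906 ≈ -3.8873e-9)
(37417 + 43741)/K = (37417 + 43741)/(-1/257250906) = 81158*(-257250906) = -20877969029148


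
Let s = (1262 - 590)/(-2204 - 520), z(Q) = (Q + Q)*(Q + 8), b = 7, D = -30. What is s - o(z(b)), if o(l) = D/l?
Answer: -165/1589 ≈ -0.10384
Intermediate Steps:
z(Q) = 2*Q*(8 + Q) (z(Q) = (2*Q)*(8 + Q) = 2*Q*(8 + Q))
o(l) = -30/l
s = -56/227 (s = 672/(-2724) = 672*(-1/2724) = -56/227 ≈ -0.24670)
s - o(z(b)) = -56/227 - (-30)/(2*7*(8 + 7)) = -56/227 - (-30)/(2*7*15) = -56/227 - (-30)/210 = -56/227 - 1*(-1/7) = -56/227 + 1/7 = -165/1589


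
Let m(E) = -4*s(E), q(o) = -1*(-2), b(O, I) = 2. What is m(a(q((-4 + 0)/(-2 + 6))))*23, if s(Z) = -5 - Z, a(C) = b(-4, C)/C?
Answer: 552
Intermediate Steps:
q(o) = 2
a(C) = 2/C
m(E) = 20 + 4*E (m(E) = -4*(-5 - E) = 20 + 4*E)
m(a(q((-4 + 0)/(-2 + 6))))*23 = (20 + 4*(2/2))*23 = (20 + 4*(2*(½)))*23 = (20 + 4*1)*23 = (20 + 4)*23 = 24*23 = 552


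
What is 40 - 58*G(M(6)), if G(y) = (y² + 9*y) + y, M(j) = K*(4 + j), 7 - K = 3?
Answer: -115960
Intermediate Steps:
K = 4 (K = 7 - 1*3 = 7 - 3 = 4)
M(j) = 16 + 4*j (M(j) = 4*(4 + j) = 16 + 4*j)
G(y) = y² + 10*y
40 - 58*G(M(6)) = 40 - 58*(16 + 4*6)*(10 + (16 + 4*6)) = 40 - 58*(16 + 24)*(10 + (16 + 24)) = 40 - 2320*(10 + 40) = 40 - 2320*50 = 40 - 58*2000 = 40 - 116000 = -115960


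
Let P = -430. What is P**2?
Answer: 184900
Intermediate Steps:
P**2 = (-430)**2 = 184900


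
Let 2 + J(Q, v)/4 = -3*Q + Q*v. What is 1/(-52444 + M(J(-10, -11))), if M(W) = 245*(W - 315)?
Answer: 1/5621 ≈ 0.00017790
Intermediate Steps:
J(Q, v) = -8 - 12*Q + 4*Q*v (J(Q, v) = -8 + 4*(-3*Q + Q*v) = -8 + (-12*Q + 4*Q*v) = -8 - 12*Q + 4*Q*v)
M(W) = -77175 + 245*W (M(W) = 245*(-315 + W) = -77175 + 245*W)
1/(-52444 + M(J(-10, -11))) = 1/(-52444 + (-77175 + 245*(-8 - 12*(-10) + 4*(-10)*(-11)))) = 1/(-52444 + (-77175 + 245*(-8 + 120 + 440))) = 1/(-52444 + (-77175 + 245*552)) = 1/(-52444 + (-77175 + 135240)) = 1/(-52444 + 58065) = 1/5621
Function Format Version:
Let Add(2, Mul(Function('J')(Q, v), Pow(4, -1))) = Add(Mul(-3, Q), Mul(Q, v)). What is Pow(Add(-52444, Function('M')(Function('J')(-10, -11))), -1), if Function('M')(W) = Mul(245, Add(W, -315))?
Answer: Rational(1, 5621) ≈ 0.00017790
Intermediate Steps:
Function('J')(Q, v) = Add(-8, Mul(-12, Q), Mul(4, Q, v)) (Function('J')(Q, v) = Add(-8, Mul(4, Add(Mul(-3, Q), Mul(Q, v)))) = Add(-8, Add(Mul(-12, Q), Mul(4, Q, v))) = Add(-8, Mul(-12, Q), Mul(4, Q, v)))
Function('M')(W) = Add(-77175, Mul(245, W)) (Function('M')(W) = Mul(245, Add(-315, W)) = Add(-77175, Mul(245, W)))
Pow(Add(-52444, Function('M')(Function('J')(-10, -11))), -1) = Pow(Add(-52444, Add(-77175, Mul(245, Add(-8, Mul(-12, -10), Mul(4, -10, -11))))), -1) = Pow(Add(-52444, Add(-77175, Mul(245, Add(-8, 120, 440)))), -1) = Pow(Add(-52444, Add(-77175, Mul(245, 552))), -1) = Pow(Add(-52444, Add(-77175, 135240)), -1) = Pow(Add(-52444, 58065), -1) = Pow(5621, -1) = Rational(1, 5621)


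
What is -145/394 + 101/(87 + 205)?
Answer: -1273/57524 ≈ -0.022130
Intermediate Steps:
-145/394 + 101/(87 + 205) = -145*1/394 + 101/292 = -145/394 + 101*(1/292) = -145/394 + 101/292 = -1273/57524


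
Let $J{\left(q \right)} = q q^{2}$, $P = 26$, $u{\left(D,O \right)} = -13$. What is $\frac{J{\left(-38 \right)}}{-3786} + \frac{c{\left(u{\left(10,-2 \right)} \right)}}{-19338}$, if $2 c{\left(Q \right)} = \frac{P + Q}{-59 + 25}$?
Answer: $\frac{12025975211}{829754904} \approx 14.493$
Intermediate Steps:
$J{\left(q \right)} = q^{3}$
$c{\left(Q \right)} = - \frac{13}{34} - \frac{Q}{68}$ ($c{\left(Q \right)} = \frac{\left(26 + Q\right) \frac{1}{-59 + 25}}{2} = \frac{\left(26 + Q\right) \frac{1}{-34}}{2} = \frac{\left(26 + Q\right) \left(- \frac{1}{34}\right)}{2} = \frac{- \frac{13}{17} - \frac{Q}{34}}{2} = - \frac{13}{34} - \frac{Q}{68}$)
$\frac{J{\left(-38 \right)}}{-3786} + \frac{c{\left(u{\left(10,-2 \right)} \right)}}{-19338} = \frac{\left(-38\right)^{3}}{-3786} + \frac{- \frac{13}{34} - - \frac{13}{68}}{-19338} = \left(-54872\right) \left(- \frac{1}{3786}\right) + \left(- \frac{13}{34} + \frac{13}{68}\right) \left(- \frac{1}{19338}\right) = \frac{27436}{1893} - - \frac{13}{1314984} = \frac{27436}{1893} + \frac{13}{1314984} = \frac{12025975211}{829754904}$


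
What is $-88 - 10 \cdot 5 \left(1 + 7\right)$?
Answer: $-488$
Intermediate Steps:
$-88 - 10 \cdot 5 \left(1 + 7\right) = -88 - 10 \cdot 5 \cdot 8 = -88 - 400 = -488$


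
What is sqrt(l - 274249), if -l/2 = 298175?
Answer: I*sqrt(870599) ≈ 933.06*I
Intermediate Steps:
l = -596350 (l = -2*298175 = -596350)
sqrt(l - 274249) = sqrt(-596350 - 274249) = sqrt(-870599) = I*sqrt(870599)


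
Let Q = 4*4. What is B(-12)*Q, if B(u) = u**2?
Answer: 2304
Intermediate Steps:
Q = 16
B(-12)*Q = (-12)**2*16 = 144*16 = 2304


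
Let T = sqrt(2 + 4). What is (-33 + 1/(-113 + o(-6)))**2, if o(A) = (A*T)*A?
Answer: 27186081700/24930049 + 11871504*sqrt(6)/24930049 ≈ 1091.7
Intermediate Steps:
T = sqrt(6) ≈ 2.4495
o(A) = sqrt(6)*A**2 (o(A) = (A*sqrt(6))*A = sqrt(6)*A**2)
(-33 + 1/(-113 + o(-6)))**2 = (-33 + 1/(-113 + sqrt(6)*(-6)**2))**2 = (-33 + 1/(-113 + sqrt(6)*36))**2 = (-33 + 1/(-113 + 36*sqrt(6)))**2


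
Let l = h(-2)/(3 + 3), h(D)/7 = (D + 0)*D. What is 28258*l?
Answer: 395612/3 ≈ 1.3187e+5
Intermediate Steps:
h(D) = 7*D² (h(D) = 7*((D + 0)*D) = 7*(D*D) = 7*D²)
l = 14/3 (l = (7*(-2)²)/(3 + 3) = (7*4)/6 = 28*(⅙) = 14/3 ≈ 4.6667)
28258*l = 28258*(14/3) = 395612/3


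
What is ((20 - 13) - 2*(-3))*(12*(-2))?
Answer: -312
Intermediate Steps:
((20 - 13) - 2*(-3))*(12*(-2)) = (7 + 6)*(-24) = 13*(-24) = -312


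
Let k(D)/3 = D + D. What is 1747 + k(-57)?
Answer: 1405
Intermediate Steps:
k(D) = 6*D (k(D) = 3*(D + D) = 3*(2*D) = 6*D)
1747 + k(-57) = 1747 + 6*(-57) = 1747 - 342 = 1405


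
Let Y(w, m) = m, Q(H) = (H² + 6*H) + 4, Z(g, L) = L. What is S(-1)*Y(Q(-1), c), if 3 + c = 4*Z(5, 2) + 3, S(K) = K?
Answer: -8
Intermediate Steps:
c = 8 (c = -3 + (4*2 + 3) = -3 + (8 + 3) = -3 + 11 = 8)
Q(H) = 4 + H² + 6*H
S(-1)*Y(Q(-1), c) = -1*8 = -8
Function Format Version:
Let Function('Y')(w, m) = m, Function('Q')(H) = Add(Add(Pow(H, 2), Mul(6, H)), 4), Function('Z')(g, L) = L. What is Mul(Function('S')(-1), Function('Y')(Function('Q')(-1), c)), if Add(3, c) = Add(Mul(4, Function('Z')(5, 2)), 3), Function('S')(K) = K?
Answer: -8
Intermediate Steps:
c = 8 (c = Add(-3, Add(Mul(4, 2), 3)) = Add(-3, Add(8, 3)) = Add(-3, 11) = 8)
Function('Q')(H) = Add(4, Pow(H, 2), Mul(6, H))
Mul(Function('S')(-1), Function('Y')(Function('Q')(-1), c)) = Mul(-1, 8) = -8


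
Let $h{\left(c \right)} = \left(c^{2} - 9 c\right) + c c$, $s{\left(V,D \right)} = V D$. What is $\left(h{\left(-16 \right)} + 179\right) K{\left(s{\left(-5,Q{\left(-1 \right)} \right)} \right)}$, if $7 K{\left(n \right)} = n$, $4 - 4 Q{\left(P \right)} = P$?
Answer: $- \frac{20875}{28} \approx -745.54$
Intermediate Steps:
$Q{\left(P \right)} = 1 - \frac{P}{4}$
$s{\left(V,D \right)} = D V$
$K{\left(n \right)} = \frac{n}{7}$
$h{\left(c \right)} = - 9 c + 2 c^{2}$ ($h{\left(c \right)} = \left(c^{2} - 9 c\right) + c^{2} = - 9 c + 2 c^{2}$)
$\left(h{\left(-16 \right)} + 179\right) K{\left(s{\left(-5,Q{\left(-1 \right)} \right)} \right)} = \left(- 16 \left(-9 + 2 \left(-16\right)\right) + 179\right) \frac{\left(1 - - \frac{1}{4}\right) \left(-5\right)}{7} = \left(- 16 \left(-9 - 32\right) + 179\right) \frac{\left(1 + \frac{1}{4}\right) \left(-5\right)}{7} = \left(\left(-16\right) \left(-41\right) + 179\right) \frac{\frac{5}{4} \left(-5\right)}{7} = \left(656 + 179\right) \frac{1}{7} \left(- \frac{25}{4}\right) = 835 \left(- \frac{25}{28}\right) = - \frac{20875}{28}$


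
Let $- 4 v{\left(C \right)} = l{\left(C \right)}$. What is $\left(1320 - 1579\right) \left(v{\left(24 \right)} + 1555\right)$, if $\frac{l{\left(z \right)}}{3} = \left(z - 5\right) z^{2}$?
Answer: $1723127$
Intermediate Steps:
$l{\left(z \right)} = 3 z^{2} \left(-5 + z\right)$ ($l{\left(z \right)} = 3 \left(z - 5\right) z^{2} = 3 \left(-5 + z\right) z^{2} = 3 z^{2} \left(-5 + z\right)$)
$v{\left(C \right)} = - \frac{3 C^{2} \left(-5 + C\right)}{4}$
$\left(1320 - 1579\right) \left(v{\left(24 \right)} + 1555\right) = \left(1320 - 1579\right) \left(\frac{3 \cdot 24^{2} \left(5 - 24\right)}{4} + 1555\right) = - 259 \left(\frac{3}{4} \cdot 576 \left(5 - 24\right) + 1555\right) = - 259 \left(\frac{3}{4} \cdot 576 \left(-19\right) + 1555\right) = - 259 \left(-8208 + 1555\right) = \left(-259\right) \left(-6653\right) = 1723127$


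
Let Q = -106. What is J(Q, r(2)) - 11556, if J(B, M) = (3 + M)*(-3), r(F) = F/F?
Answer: -11568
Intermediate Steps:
r(F) = 1
J(B, M) = -9 - 3*M
J(Q, r(2)) - 11556 = (-9 - 3*1) - 11556 = (-9 - 3) - 11556 = -12 - 11556 = -11568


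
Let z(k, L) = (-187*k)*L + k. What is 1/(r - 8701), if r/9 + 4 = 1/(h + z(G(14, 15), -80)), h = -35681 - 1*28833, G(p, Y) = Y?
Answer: -159901/1397055028 ≈ -0.00011446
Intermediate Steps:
z(k, L) = k - 187*L*k (z(k, L) = -187*L*k + k = k - 187*L*k)
h = -64514 (h = -35681 - 28833 = -64514)
r = -5756427/159901 (r = -36 + 9/(-64514 + 15*(1 - 187*(-80))) = -36 + 9/(-64514 + 15*(1 + 14960)) = -36 + 9/(-64514 + 15*14961) = -36 + 9/(-64514 + 224415) = -36 + 9/159901 = -5756427/159901 ≈ -36.000)
1/(r - 8701) = 1/(-5756427/159901 - 8701) = 1/(-1397055028/159901) = -159901/1397055028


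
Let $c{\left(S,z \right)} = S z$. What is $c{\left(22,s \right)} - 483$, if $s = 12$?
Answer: $-219$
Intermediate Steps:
$c{\left(22,s \right)} - 483 = 22 \cdot 12 - 483 = 264 - 483 = -219$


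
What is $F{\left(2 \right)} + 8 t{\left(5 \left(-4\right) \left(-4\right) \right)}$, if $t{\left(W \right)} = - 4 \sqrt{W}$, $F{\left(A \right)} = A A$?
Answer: $4 - 128 \sqrt{5} \approx -282.22$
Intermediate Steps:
$F{\left(A \right)} = A^{2}$
$F{\left(2 \right)} + 8 t{\left(5 \left(-4\right) \left(-4\right) \right)} = 2^{2} + 8 \left(- 4 \sqrt{5 \left(-4\right) \left(-4\right)}\right) = 4 + 8 \left(- 4 \sqrt{\left(-20\right) \left(-4\right)}\right) = 4 + 8 \left(- 4 \sqrt{80}\right) = 4 + 8 \left(- 4 \cdot 4 \sqrt{5}\right) = 4 + 8 \left(- 16 \sqrt{5}\right) = 4 - 128 \sqrt{5}$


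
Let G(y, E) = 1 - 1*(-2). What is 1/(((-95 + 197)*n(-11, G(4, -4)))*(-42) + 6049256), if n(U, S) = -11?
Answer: 1/6096380 ≈ 1.6403e-7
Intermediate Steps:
G(y, E) = 3 (G(y, E) = 1 + 2 = 3)
1/(((-95 + 197)*n(-11, G(4, -4)))*(-42) + 6049256) = 1/(((-95 + 197)*(-11))*(-42) + 6049256) = 1/((102*(-11))*(-42) + 6049256) = 1/(-1122*(-42) + 6049256) = 1/(47124 + 6049256) = 1/6096380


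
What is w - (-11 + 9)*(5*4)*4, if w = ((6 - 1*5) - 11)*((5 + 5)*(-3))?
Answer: 460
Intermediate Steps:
w = 300 (w = ((6 - 5) - 11)*(10*(-3)) = (1 - 11)*(-30) = -10*(-30) = 300)
w - (-11 + 9)*(5*4)*4 = 300 - (-11 + 9)*(5*4)*4 = 300 - (-2)*20*4 = 300 - (-2)*80 = 300 - 1*(-160) = 300 + 160 = 460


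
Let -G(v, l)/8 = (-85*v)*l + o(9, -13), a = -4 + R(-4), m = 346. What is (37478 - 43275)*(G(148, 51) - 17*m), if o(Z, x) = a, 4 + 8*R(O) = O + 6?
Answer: -29720013224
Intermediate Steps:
R(O) = 1/4 + O/8 (R(O) = -1/2 + (O + 6)/8 = -1/2 + (6 + O)/8 = -1/2 + (3/4 + O/8) = 1/4 + O/8)
a = -17/4 (a = -4 + (1/4 + (1/8)*(-4)) = -4 + (1/4 - 1/2) = -4 - 1/4 = -17/4 ≈ -4.2500)
o(Z, x) = -17/4
G(v, l) = 34 + 680*l*v (G(v, l) = -8*((-85*v)*l - 17/4) = -8*(-85*l*v - 17/4) = -8*(-17/4 - 85*l*v) = 34 + 680*l*v)
(37478 - 43275)*(G(148, 51) - 17*m) = (37478 - 43275)*((34 + 680*51*148) - 17*346) = -5797*((34 + 5132640) - 5882) = -5797*(5132674 - 5882) = -5797*5126792 = -29720013224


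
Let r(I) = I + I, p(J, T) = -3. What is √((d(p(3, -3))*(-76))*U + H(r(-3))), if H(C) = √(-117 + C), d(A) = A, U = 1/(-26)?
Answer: √(-1482 + 169*I*√123)/13 ≈ 1.6385 + 3.3844*I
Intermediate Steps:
U = -1/26 ≈ -0.038462
r(I) = 2*I
√((d(p(3, -3))*(-76))*U + H(r(-3))) = √(-3*(-76)*(-1/26) + √(-117 + 2*(-3))) = √(228*(-1/26) + √(-117 - 6)) = √(-114/13 + √(-123)) = √(-114/13 + I*√123)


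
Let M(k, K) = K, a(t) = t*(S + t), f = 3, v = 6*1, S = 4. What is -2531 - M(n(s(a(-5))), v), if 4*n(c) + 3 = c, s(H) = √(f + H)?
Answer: -2537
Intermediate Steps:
v = 6
a(t) = t*(4 + t)
s(H) = √(3 + H)
n(c) = -¾ + c/4
-2531 - M(n(s(a(-5))), v) = -2531 - 1*6 = -2531 - 6 = -2537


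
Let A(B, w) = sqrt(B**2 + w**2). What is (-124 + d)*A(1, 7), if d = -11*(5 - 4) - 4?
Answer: -695*sqrt(2) ≈ -982.88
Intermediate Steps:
d = -15 (d = -11*1 - 4 = -11 - 4 = -15)
(-124 + d)*A(1, 7) = (-124 - 15)*sqrt(1**2 + 7**2) = -139*sqrt(1 + 49) = -695*sqrt(2)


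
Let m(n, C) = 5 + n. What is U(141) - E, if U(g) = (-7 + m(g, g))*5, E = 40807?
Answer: -40112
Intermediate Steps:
U(g) = -10 + 5*g (U(g) = (-7 + (5 + g))*5 = (-2 + g)*5 = -10 + 5*g)
U(141) - E = (-10 + 5*141) - 1*40807 = (-10 + 705) - 40807 = 695 - 40807 = -40112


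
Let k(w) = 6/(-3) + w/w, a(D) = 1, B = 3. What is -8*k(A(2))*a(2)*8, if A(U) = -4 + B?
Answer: 64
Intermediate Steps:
A(U) = -1 (A(U) = -4 + 3 = -1)
k(w) = -1 (k(w) = 6*(-1/3) + 1 = -2 + 1 = -1)
-8*k(A(2))*a(2)*8 = -(-8)*8 = -8*(-1)*8 = 8*8 = 64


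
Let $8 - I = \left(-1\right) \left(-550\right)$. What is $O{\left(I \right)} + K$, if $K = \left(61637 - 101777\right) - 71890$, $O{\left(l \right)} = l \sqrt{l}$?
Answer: $-112030 - 542 i \sqrt{542} \approx -1.1203 \cdot 10^{5} - 12618.0 i$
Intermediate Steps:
$I = -542$ ($I = 8 - \left(-1\right) \left(-550\right) = 8 - 550 = -542$)
$O{\left(l \right)} = l^{\frac{3}{2}}$
$K = -112030$ ($K = -40140 - 71890 = -112030$)
$O{\left(I \right)} + K = \left(-542\right)^{\frac{3}{2}} - 112030 = - 542 i \sqrt{542} - 112030 = -112030 - 542 i \sqrt{542}$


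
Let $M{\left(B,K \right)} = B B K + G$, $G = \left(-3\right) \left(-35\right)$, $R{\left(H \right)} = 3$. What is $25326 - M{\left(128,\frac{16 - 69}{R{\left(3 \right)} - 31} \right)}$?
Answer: $- \frac{40541}{7} \approx -5791.6$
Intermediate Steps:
$G = 105$
$M{\left(B,K \right)} = 105 + K B^{2}$ ($M{\left(B,K \right)} = B B K + 105 = B^{2} K + 105 = K B^{2} + 105 = 105 + K B^{2}$)
$25326 - M{\left(128,\frac{16 - 69}{R{\left(3 \right)} - 31} \right)} = 25326 - \left(105 + \frac{16 - 69}{3 - 31} \cdot 128^{2}\right) = 25326 - \left(105 + - \frac{53}{-28} \cdot 16384\right) = 25326 - \left(105 + \left(-53\right) \left(- \frac{1}{28}\right) 16384\right) = 25326 - \left(105 + \frac{53}{28} \cdot 16384\right) = 25326 - \left(105 + \frac{217088}{7}\right) = 25326 - \frac{217823}{7} = - \frac{40541}{7}$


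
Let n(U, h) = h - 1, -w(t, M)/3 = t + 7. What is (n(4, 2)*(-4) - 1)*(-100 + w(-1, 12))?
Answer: 590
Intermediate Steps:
w(t, M) = -21 - 3*t (w(t, M) = -3*(t + 7) = -3*(7 + t) = -21 - 3*t)
n(U, h) = -1 + h
(n(4, 2)*(-4) - 1)*(-100 + w(-1, 12)) = ((-1 + 2)*(-4) - 1)*(-100 + (-21 - 3*(-1))) = (1*(-4) - 1)*(-100 + (-21 + 3)) = (-4 - 1)*(-100 - 18) = -5*(-118) = 590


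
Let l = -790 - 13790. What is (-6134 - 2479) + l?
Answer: -23193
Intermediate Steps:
l = -14580
(-6134 - 2479) + l = (-6134 - 2479) - 14580 = -8613 - 14580 = -23193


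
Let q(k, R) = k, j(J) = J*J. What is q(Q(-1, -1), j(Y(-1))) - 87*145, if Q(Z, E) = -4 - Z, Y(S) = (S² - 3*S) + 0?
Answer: -12618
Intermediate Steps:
Y(S) = S² - 3*S
j(J) = J²
q(Q(-1, -1), j(Y(-1))) - 87*145 = (-4 - 1*(-1)) - 87*145 = (-4 + 1) - 12615 = -3 - 12615 = -12618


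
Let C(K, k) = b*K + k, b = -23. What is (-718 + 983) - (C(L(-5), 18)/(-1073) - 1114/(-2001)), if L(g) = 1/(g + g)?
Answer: 195799877/740370 ≈ 264.46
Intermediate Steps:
L(g) = 1/(2*g)
C(K, k) = k - 23*K (C(K, k) = -23*K + k = k - 23*K)
(-718 + 983) - (C(L(-5), 18)/(-1073) - 1114/(-2001)) = (-718 + 983) - ((18 - 23/(2*(-5)))/(-1073) - 1114/(-2001)) = 265 - ((18 - 23*(-1)/(2*5))*(-1/1073) - 1114*(-1/2001)) = 265 - ((18 - 23*(-⅒))*(-1/1073) + 1114/2001) = 265 - ((18 + 23/10)*(-1/1073) + 1114/2001) = 265 - ((203/10)*(-1/1073) + 1114/2001) = 265 - (-7/370 + 1114/2001) = 265 - 1*398173/740370 = 265 - 398173/740370 = 195799877/740370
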